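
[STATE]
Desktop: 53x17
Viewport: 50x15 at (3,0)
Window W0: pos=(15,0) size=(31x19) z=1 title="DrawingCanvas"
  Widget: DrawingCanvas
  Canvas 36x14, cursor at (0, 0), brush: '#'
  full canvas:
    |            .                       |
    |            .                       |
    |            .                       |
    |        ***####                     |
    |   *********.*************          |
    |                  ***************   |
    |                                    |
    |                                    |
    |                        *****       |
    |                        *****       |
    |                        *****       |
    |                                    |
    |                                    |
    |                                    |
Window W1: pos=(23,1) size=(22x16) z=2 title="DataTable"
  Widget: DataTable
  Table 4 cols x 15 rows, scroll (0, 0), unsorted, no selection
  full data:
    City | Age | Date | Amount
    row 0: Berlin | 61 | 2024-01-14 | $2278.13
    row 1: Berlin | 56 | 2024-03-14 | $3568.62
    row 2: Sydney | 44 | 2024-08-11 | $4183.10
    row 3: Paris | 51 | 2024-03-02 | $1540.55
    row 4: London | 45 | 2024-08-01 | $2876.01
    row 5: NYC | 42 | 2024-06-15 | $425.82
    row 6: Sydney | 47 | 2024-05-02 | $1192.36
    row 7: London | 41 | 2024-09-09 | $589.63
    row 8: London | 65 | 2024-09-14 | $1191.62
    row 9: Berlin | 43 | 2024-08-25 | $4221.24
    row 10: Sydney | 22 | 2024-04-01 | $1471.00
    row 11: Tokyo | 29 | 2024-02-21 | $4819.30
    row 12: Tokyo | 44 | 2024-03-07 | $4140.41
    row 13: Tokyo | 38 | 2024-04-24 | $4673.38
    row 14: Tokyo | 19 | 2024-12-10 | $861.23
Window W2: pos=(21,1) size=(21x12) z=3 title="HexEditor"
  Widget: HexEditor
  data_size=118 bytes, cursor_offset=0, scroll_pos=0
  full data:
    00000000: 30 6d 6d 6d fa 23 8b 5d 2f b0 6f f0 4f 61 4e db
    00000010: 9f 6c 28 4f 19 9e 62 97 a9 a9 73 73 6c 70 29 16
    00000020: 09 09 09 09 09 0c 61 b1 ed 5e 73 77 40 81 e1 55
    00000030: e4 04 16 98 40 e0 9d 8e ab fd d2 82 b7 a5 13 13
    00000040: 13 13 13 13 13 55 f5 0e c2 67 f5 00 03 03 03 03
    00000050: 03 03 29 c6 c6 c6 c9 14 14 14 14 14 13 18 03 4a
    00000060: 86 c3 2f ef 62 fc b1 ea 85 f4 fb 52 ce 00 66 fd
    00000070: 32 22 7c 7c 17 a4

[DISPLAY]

            ┏━━━━━━━━━━━━━━━━━━━━━━━━━━━━━┓       
            ┃ Draw┏━━━━━━━━━━━━━━━━━━━┓━━┓┃       
            ┠─────┃ HexEditor         ┃  ┃┨       
            ┃+    ┠───────────────────┨──┨┃       
            ┃     ┃00000000  30 6d 6d ┃  ┃┃       
            ┃     ┃00000010  9f 6c 28 ┃──┃┃       
            ┃     ┃00000020  09 09 09 ┃-1┃┃       
            ┃   **┃00000030  e4 04 16 ┃-1┃┃       
            ┃     ┃00000040  13 13 13 ┃-1┃┃       
            ┃     ┃00000050  03 03 29 ┃-0┃┃       
            ┃     ┃00000060  86 c3 2f ┃-0┃┃       
            ┃     ┃00000070  32 22 7c ┃-1┃┃       
            ┃     ┗━━━━━━━━━━━━━━━━━━━┛-0┃┃       
            ┃       ┃London│41 │2024-09-0┃┃       
            ┃       ┃London│65 │2024-09-1┃┃       


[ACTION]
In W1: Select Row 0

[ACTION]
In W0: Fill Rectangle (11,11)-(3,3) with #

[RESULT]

            ┏━━━━━━━━━━━━━━━━━━━━━━━━━━━━━┓       
            ┃ Draw┏━━━━━━━━━━━━━━━━━━━┓━━┓┃       
            ┠─────┃ HexEditor         ┃  ┃┨       
            ┃+    ┠───────────────────┨──┨┃       
            ┃     ┃00000000  30 6d 6d ┃  ┃┃       
            ┃     ┃00000010  9f 6c 28 ┃──┃┃       
            ┃   ##┃00000020  09 09 09 ┃-1┃┃       
            ┃   ##┃00000030  e4 04 16 ┃-1┃┃       
            ┃   ##┃00000040  13 13 13 ┃-1┃┃       
            ┃   ##┃00000050  03 03 29 ┃-0┃┃       
            ┃   ##┃00000060  86 c3 2f ┃-0┃┃       
            ┃   ##┃00000070  32 22 7c ┃-1┃┃       
            ┃   ##┗━━━━━━━━━━━━━━━━━━━┛-0┃┃       
            ┃   ####┃London│41 │2024-09-0┃┃       
            ┃   ####┃London│65 │2024-09-1┃┃       


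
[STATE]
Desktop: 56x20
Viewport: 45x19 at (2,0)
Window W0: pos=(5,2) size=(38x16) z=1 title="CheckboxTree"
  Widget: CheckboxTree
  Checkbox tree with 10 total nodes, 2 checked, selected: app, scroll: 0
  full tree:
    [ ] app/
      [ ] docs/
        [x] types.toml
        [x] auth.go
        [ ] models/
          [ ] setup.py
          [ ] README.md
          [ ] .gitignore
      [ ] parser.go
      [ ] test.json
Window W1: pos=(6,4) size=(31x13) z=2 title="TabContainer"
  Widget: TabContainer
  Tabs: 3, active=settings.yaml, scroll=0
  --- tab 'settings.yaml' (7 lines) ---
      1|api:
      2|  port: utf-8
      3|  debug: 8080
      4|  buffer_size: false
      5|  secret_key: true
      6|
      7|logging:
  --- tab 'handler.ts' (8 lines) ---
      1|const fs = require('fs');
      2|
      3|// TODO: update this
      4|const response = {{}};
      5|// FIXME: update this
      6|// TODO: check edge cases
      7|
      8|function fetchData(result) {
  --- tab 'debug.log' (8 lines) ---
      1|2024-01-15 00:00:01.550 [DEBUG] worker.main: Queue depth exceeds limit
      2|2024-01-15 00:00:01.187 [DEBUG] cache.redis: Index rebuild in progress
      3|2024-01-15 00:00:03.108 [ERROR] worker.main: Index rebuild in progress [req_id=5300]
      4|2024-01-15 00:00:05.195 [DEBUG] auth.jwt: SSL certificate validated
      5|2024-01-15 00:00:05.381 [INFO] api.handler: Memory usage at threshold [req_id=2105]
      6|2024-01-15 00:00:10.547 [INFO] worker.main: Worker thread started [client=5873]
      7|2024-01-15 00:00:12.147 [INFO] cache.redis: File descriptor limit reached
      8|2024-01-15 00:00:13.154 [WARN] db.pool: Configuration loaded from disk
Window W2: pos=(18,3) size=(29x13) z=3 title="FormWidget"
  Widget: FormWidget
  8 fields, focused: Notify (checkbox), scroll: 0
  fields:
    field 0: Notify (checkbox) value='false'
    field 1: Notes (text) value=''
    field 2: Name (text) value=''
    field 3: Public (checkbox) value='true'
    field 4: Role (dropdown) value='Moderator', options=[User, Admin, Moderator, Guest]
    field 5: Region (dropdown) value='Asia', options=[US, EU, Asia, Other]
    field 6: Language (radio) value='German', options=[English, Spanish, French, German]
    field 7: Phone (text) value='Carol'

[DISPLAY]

                                             
                                             
   ┏━━━━━━━━━━━━━━━━━━━━━━━━━━━━━━━━━━━━┓    
   ┃ CheckboxTre┏━━━━━━━━━━━━━━━━━━━━━━━━━━━┓
   ┠┏━━━━━━━━━━━┃ FormWidget                ┃
   ┃┃ TabContain┠───────────────────────────┨
   ┃┠───────────┃> Notify:     [ ]          ┃
   ┃┃[settings.y┃  Notes:      [           ]┃
   ┃┃───────────┃  Name:       [           ]┃
   ┃┃api:       ┃  Public:     [x]          ┃
   ┃┃  port: utf┃  Role:       [Moderator ▼]┃
   ┃┃  debug: 80┃  Region:     [Asia      ▼]┃
   ┃┃  buffer_si┃  Language:   ( ) English  ┃
   ┃┃  secret_ke┃  Phone:      [Carol      ]┃
   ┃┃           ┃                           ┃
   ┃┃logging:   ┗━━━━━━━━━━━━━━━━━━━━━━━━━━━┛
   ┃┗━━━━━━━━━━━━━━━━━━━━━━━━━━━━━┛     ┃    
   ┗━━━━━━━━━━━━━━━━━━━━━━━━━━━━━━━━━━━━┛    
                                             


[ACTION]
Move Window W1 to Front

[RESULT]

                                             
                                             
   ┏━━━━━━━━━━━━━━━━━━━━━━━━━━━━━━━━━━━━┓    
   ┃ CheckboxTre┏━━━━━━━━━━━━━━━━━━━━━━━━━━━┓
   ┠┏━━━━━━━━━━━━━━━━━━━━━━━━━━━━━┓         ┃
   ┃┃ TabContainer                ┃─────────┨
   ┃┠─────────────────────────────┨         ┃
   ┃┃[settings.yaml]│ handler.ts │┃        ]┃
   ┃┃─────────────────────────────┃        ]┃
   ┃┃api:                         ┃         ┃
   ┃┃  port: utf-8                ┃erator ▼]┃
   ┃┃  debug: 8080                ┃a      ▼]┃
   ┃┃  buffer_size: false         ┃English  ┃
   ┃┃  secret_key: true           ┃ol      ]┃
   ┃┃                             ┃         ┃
   ┃┃logging:                     ┃━━━━━━━━━┛
   ┃┗━━━━━━━━━━━━━━━━━━━━━━━━━━━━━┛     ┃    
   ┗━━━━━━━━━━━━━━━━━━━━━━━━━━━━━━━━━━━━┛    
                                             


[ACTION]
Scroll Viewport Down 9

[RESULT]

                                             
   ┏━━━━━━━━━━━━━━━━━━━━━━━━━━━━━━━━━━━━┓    
   ┃ CheckboxTre┏━━━━━━━━━━━━━━━━━━━━━━━━━━━┓
   ┠┏━━━━━━━━━━━━━━━━━━━━━━━━━━━━━┓         ┃
   ┃┃ TabContainer                ┃─────────┨
   ┃┠─────────────────────────────┨         ┃
   ┃┃[settings.yaml]│ handler.ts │┃        ]┃
   ┃┃─────────────────────────────┃        ]┃
   ┃┃api:                         ┃         ┃
   ┃┃  port: utf-8                ┃erator ▼]┃
   ┃┃  debug: 8080                ┃a      ▼]┃
   ┃┃  buffer_size: false         ┃English  ┃
   ┃┃  secret_key: true           ┃ol      ]┃
   ┃┃                             ┃         ┃
   ┃┃logging:                     ┃━━━━━━━━━┛
   ┃┗━━━━━━━━━━━━━━━━━━━━━━━━━━━━━┛     ┃    
   ┗━━━━━━━━━━━━━━━━━━━━━━━━━━━━━━━━━━━━┛    
                                             
                                             


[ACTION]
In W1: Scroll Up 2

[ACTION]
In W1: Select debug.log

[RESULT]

                                             
   ┏━━━━━━━━━━━━━━━━━━━━━━━━━━━━━━━━━━━━┓    
   ┃ CheckboxTre┏━━━━━━━━━━━━━━━━━━━━━━━━━━━┓
   ┠┏━━━━━━━━━━━━━━━━━━━━━━━━━━━━━┓         ┃
   ┃┃ TabContainer                ┃─────────┨
   ┃┠─────────────────────────────┨         ┃
   ┃┃ settings.yaml │ handler.ts │┃        ]┃
   ┃┃─────────────────────────────┃        ]┃
   ┃┃2024-01-15 00:00:01.550 [DEBU┃         ┃
   ┃┃2024-01-15 00:00:01.187 [DEBU┃erator ▼]┃
   ┃┃2024-01-15 00:00:03.108 [ERRO┃a      ▼]┃
   ┃┃2024-01-15 00:00:05.195 [DEBU┃English  ┃
   ┃┃2024-01-15 00:00:05.381 [INFO┃ol      ]┃
   ┃┃2024-01-15 00:00:10.547 [INFO┃         ┃
   ┃┃2024-01-15 00:00:12.147 [INFO┃━━━━━━━━━┛
   ┃┗━━━━━━━━━━━━━━━━━━━━━━━━━━━━━┛     ┃    
   ┗━━━━━━━━━━━━━━━━━━━━━━━━━━━━━━━━━━━━┛    
                                             
                                             


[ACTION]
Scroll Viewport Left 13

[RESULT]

                                             
     ┏━━━━━━━━━━━━━━━━━━━━━━━━━━━━━━━━━━━━┓  
     ┃ CheckboxTre┏━━━━━━━━━━━━━━━━━━━━━━━━━━
     ┠┏━━━━━━━━━━━━━━━━━━━━━━━━━━━━━┓        
     ┃┃ TabContainer                ┃────────
     ┃┠─────────────────────────────┨        
     ┃┃ settings.yaml │ handler.ts │┃        
     ┃┃─────────────────────────────┃        
     ┃┃2024-01-15 00:00:01.550 [DEBU┃        
     ┃┃2024-01-15 00:00:01.187 [DEBU┃erator ▼
     ┃┃2024-01-15 00:00:03.108 [ERRO┃a      ▼
     ┃┃2024-01-15 00:00:05.195 [DEBU┃English 
     ┃┃2024-01-15 00:00:05.381 [INFO┃ol      
     ┃┃2024-01-15 00:00:10.547 [INFO┃        
     ┃┃2024-01-15 00:00:12.147 [INFO┃━━━━━━━━
     ┃┗━━━━━━━━━━━━━━━━━━━━━━━━━━━━━┛     ┃  
     ┗━━━━━━━━━━━━━━━━━━━━━━━━━━━━━━━━━━━━┛  
                                             
                                             


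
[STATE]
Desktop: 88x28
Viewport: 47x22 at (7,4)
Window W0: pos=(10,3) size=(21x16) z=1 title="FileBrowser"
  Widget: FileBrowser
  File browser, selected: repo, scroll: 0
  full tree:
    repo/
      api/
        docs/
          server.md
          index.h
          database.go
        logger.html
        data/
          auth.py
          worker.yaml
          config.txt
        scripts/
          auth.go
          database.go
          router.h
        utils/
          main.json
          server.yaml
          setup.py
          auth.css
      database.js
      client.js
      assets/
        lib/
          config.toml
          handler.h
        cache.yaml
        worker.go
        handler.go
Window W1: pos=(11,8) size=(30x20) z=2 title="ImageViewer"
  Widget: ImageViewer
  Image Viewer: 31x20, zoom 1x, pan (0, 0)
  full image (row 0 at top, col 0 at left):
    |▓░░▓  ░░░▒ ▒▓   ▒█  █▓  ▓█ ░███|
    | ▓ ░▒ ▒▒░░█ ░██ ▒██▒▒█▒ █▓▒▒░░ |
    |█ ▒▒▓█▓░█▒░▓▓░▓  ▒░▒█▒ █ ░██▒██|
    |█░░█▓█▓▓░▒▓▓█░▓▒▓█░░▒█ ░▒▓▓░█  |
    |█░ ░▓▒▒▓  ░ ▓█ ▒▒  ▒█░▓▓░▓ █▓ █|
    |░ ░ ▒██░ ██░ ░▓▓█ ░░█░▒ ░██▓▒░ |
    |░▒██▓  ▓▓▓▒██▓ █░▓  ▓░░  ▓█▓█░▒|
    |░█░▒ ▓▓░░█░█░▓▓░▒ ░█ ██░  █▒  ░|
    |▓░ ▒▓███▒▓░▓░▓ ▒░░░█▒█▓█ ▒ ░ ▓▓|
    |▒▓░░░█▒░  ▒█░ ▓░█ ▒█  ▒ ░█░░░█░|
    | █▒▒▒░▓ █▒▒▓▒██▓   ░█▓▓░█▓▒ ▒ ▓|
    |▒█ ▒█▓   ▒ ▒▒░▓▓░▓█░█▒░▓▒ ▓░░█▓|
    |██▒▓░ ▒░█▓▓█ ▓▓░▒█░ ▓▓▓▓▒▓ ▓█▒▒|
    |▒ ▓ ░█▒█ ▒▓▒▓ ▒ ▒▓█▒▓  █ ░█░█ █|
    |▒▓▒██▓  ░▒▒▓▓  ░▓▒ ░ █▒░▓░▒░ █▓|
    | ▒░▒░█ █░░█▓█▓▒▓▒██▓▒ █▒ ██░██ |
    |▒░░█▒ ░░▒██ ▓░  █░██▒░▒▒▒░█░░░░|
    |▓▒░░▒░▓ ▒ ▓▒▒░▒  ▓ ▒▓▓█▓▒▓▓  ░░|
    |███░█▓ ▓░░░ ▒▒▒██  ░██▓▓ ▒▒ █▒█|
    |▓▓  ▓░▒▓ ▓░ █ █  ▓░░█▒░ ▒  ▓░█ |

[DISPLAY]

   ┃ FileBrowser       ┃                       
   ┠───────────────────┨                       
   ┃> [-] repo/        ┃                       
   ┃    [+] api/       ┃                       
   ┃┏━━━━━━━━━━━━━━━━━━━━━━━━━━━━┓             
   ┃┃ ImageViewer                ┃             
   ┃┠────────────────────────────┨             
   ┃┃▓░░▓  ░░░▒ ▒▓   ▒█  █▓  ▓█ ░┃             
   ┃┃ ▓ ░▒ ▒▒░░█ ░██ ▒██▒▒█▒ █▓▒▒┃             
   ┃┃█ ▒▒▓█▓░█▒░▓▓░▓  ▒░▒█▒ █ ░██┃             
   ┃┃█░░█▓█▓▓░▒▓▓█░▓▒▓█░░▒█ ░▒▓▓░┃             
   ┃┃█░ ░▓▒▒▓  ░ ▓█ ▒▒  ▒█░▓▓░▓ █┃             
   ┃┃░ ░ ▒██░ ██░ ░▓▓█ ░░█░▒ ░██▓┃             
   ┃┃░▒██▓  ▓▓▓▒██▓ █░▓  ▓░░  ▓█▓┃             
   ┗┃░█░▒ ▓▓░░█░█░▓▓░▒ ░█ ██░  █▒┃             
    ┃▓░ ▒▓███▒▓░▓░▓ ▒░░░█▒█▓█ ▒ ░┃             
    ┃▒▓░░░█▒░  ▒█░ ▓░█ ▒█  ▒ ░█░░┃             
    ┃ █▒▒▒░▓ █▒▒▓▒██▓   ░█▓▓░█▓▒ ┃             
    ┃▒█ ▒█▓   ▒ ▒▒░▓▓░▓█░█▒░▓▒ ▓░┃             
    ┃██▒▓░ ▒░█▓▓█ ▓▓░▒█░ ▓▓▓▓▒▓ ▓┃             
    ┃▒ ▓ ░█▒█ ▒▓▒▓ ▒ ▒▓█▒▓  █ ░█░┃             
    ┃▒▓▒██▓  ░▒▒▓▓  ░▓▒ ░ █▒░▓░▒░┃             


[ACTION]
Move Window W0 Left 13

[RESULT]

rowser       ┃                                 
─────────────┨                                 
repo/        ┃                                 
] api/       ┃                                 
taba┏━━━━━━━━━━━━━━━━━━━━━━━━━━━━┓             
ient┃ ImageViewer                ┃             
] as┠────────────────────────────┨             
    ┃▓░░▓  ░░░▒ ▒▓   ▒█  █▓  ▓█ ░┃             
    ┃ ▓ ░▒ ▒▒░░█ ░██ ▒██▒▒█▒ █▓▒▒┃             
    ┃█ ▒▒▓█▓░█▒░▓▓░▓  ▒░▒█▒ █ ░██┃             
    ┃█░░█▓█▓▓░▒▓▓█░▓▒▓█░░▒█ ░▒▓▓░┃             
    ┃█░ ░▓▒▒▓  ░ ▓█ ▒▒  ▒█░▓▓░▓ █┃             
    ┃░ ░ ▒██░ ██░ ░▓▓█ ░░█░▒ ░██▓┃             
    ┃░▒██▓  ▓▓▓▒██▓ █░▓  ▓░░  ▓█▓┃             
━━━━┃░█░▒ ▓▓░░█░█░▓▓░▒ ░█ ██░  █▒┃             
    ┃▓░ ▒▓███▒▓░▓░▓ ▒░░░█▒█▓█ ▒ ░┃             
    ┃▒▓░░░█▒░  ▒█░ ▓░█ ▒█  ▒ ░█░░┃             
    ┃ █▒▒▒░▓ █▒▒▓▒██▓   ░█▓▓░█▓▒ ┃             
    ┃▒█ ▒█▓   ▒ ▒▒░▓▓░▓█░█▒░▓▒ ▓░┃             
    ┃██▒▓░ ▒░█▓▓█ ▓▓░▒█░ ▓▓▓▓▒▓ ▓┃             
    ┃▒ ▓ ░█▒█ ▒▓▒▓ ▒ ▒▓█▒▓  █ ░█░┃             
    ┃▒▓▒██▓  ░▒▒▓▓  ░▓▒ ░ █▒░▓░▒░┃             


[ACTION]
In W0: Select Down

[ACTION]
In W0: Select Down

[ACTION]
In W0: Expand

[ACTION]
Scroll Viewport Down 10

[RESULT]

repo/        ┃                                 
] api/       ┃                                 
taba┏━━━━━━━━━━━━━━━━━━━━━━━━━━━━┓             
ient┃ ImageViewer                ┃             
] as┠────────────────────────────┨             
    ┃▓░░▓  ░░░▒ ▒▓   ▒█  █▓  ▓█ ░┃             
    ┃ ▓ ░▒ ▒▒░░█ ░██ ▒██▒▒█▒ █▓▒▒┃             
    ┃█ ▒▒▓█▓░█▒░▓▓░▓  ▒░▒█▒ █ ░██┃             
    ┃█░░█▓█▓▓░▒▓▓█░▓▒▓█░░▒█ ░▒▓▓░┃             
    ┃█░ ░▓▒▒▓  ░ ▓█ ▒▒  ▒█░▓▓░▓ █┃             
    ┃░ ░ ▒██░ ██░ ░▓▓█ ░░█░▒ ░██▓┃             
    ┃░▒██▓  ▓▓▓▒██▓ █░▓  ▓░░  ▓█▓┃             
━━━━┃░█░▒ ▓▓░░█░█░▓▓░▒ ░█ ██░  █▒┃             
    ┃▓░ ▒▓███▒▓░▓░▓ ▒░░░█▒█▓█ ▒ ░┃             
    ┃▒▓░░░█▒░  ▒█░ ▓░█ ▒█  ▒ ░█░░┃             
    ┃ █▒▒▒░▓ █▒▒▓▒██▓   ░█▓▓░█▓▒ ┃             
    ┃▒█ ▒█▓   ▒ ▒▒░▓▓░▓█░█▒░▓▒ ▓░┃             
    ┃██▒▓░ ▒░█▓▓█ ▓▓░▒█░ ▓▓▓▓▒▓ ▓┃             
    ┃▒ ▓ ░█▒█ ▒▓▒▓ ▒ ▒▓█▒▓  █ ░█░┃             
    ┃▒▓▒██▓  ░▒▒▓▓  ░▓▒ ░ █▒░▓░▒░┃             
    ┃ ▒░▒░█ █░░█▓█▓▒▓▒██▓▒ █▒ ██░┃             
    ┗━━━━━━━━━━━━━━━━━━━━━━━━━━━━┛             


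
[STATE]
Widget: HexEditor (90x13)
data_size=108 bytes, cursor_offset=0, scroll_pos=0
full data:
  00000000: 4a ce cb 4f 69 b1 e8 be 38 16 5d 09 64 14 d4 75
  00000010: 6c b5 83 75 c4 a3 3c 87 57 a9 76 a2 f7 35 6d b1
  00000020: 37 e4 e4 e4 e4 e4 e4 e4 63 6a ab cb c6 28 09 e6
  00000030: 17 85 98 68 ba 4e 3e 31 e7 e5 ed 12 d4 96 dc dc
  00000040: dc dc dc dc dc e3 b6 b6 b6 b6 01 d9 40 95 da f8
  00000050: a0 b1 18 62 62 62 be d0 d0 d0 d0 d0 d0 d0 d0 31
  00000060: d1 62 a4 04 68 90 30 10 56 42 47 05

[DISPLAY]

00000000  4A ce cb 4f 69 b1 e8 be  38 16 5d 09 64 14 d4 75  |J..Oi...8.].d..u|            
00000010  6c b5 83 75 c4 a3 3c 87  57 a9 76 a2 f7 35 6d b1  |l..u..<.W.v..5m.|            
00000020  37 e4 e4 e4 e4 e4 e4 e4  63 6a ab cb c6 28 09 e6  |7.......cj...(..|            
00000030  17 85 98 68 ba 4e 3e 31  e7 e5 ed 12 d4 96 dc dc  |...h.N>1........|            
00000040  dc dc dc dc dc e3 b6 b6  b6 b6 01 d9 40 95 da f8  |............@...|            
00000050  a0 b1 18 62 62 62 be d0  d0 d0 d0 d0 d0 d0 d0 31  |...bbb.........1|            
00000060  d1 62 a4 04 68 90 30 10  56 42 47 05              |.b..h.0.VBG.    |            
                                                                                          
                                                                                          
                                                                                          
                                                                                          
                                                                                          
                                                                                          


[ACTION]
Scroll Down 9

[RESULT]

00000060  d1 62 a4 04 68 90 30 10  56 42 47 05              |.b..h.0.VBG.    |            
                                                                                          
                                                                                          
                                                                                          
                                                                                          
                                                                                          
                                                                                          
                                                                                          
                                                                                          
                                                                                          
                                                                                          
                                                                                          
                                                                                          


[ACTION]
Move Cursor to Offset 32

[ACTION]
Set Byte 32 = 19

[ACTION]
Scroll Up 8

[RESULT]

00000000  4a ce cb 4f 69 b1 e8 be  38 16 5d 09 64 14 d4 75  |J..Oi...8.].d..u|            
00000010  6c b5 83 75 c4 a3 3c 87  57 a9 76 a2 f7 35 6d b1  |l..u..<.W.v..5m.|            
00000020  19 e4 e4 e4 e4 e4 e4 e4  63 6a ab cb c6 28 09 e6  |........cj...(..|            
00000030  17 85 98 68 ba 4e 3e 31  e7 e5 ed 12 d4 96 dc dc  |...h.N>1........|            
00000040  dc dc dc dc dc e3 b6 b6  b6 b6 01 d9 40 95 da f8  |............@...|            
00000050  a0 b1 18 62 62 62 be d0  d0 d0 d0 d0 d0 d0 d0 31  |...bbb.........1|            
00000060  d1 62 a4 04 68 90 30 10  56 42 47 05              |.b..h.0.VBG.    |            
                                                                                          
                                                                                          
                                                                                          
                                                                                          
                                                                                          
                                                                                          


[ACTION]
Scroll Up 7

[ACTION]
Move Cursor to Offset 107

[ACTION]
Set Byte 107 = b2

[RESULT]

00000000  4a ce cb 4f 69 b1 e8 be  38 16 5d 09 64 14 d4 75  |J..Oi...8.].d..u|            
00000010  6c b5 83 75 c4 a3 3c 87  57 a9 76 a2 f7 35 6d b1  |l..u..<.W.v..5m.|            
00000020  19 e4 e4 e4 e4 e4 e4 e4  63 6a ab cb c6 28 09 e6  |........cj...(..|            
00000030  17 85 98 68 ba 4e 3e 31  e7 e5 ed 12 d4 96 dc dc  |...h.N>1........|            
00000040  dc dc dc dc dc e3 b6 b6  b6 b6 01 d9 40 95 da f8  |............@...|            
00000050  a0 b1 18 62 62 62 be d0  d0 d0 d0 d0 d0 d0 d0 31  |...bbb.........1|            
00000060  d1 62 a4 04 68 90 30 10  56 42 47 B2              |.b..h.0.VBG.    |            
                                                                                          
                                                                                          
                                                                                          
                                                                                          
                                                                                          
                                                                                          


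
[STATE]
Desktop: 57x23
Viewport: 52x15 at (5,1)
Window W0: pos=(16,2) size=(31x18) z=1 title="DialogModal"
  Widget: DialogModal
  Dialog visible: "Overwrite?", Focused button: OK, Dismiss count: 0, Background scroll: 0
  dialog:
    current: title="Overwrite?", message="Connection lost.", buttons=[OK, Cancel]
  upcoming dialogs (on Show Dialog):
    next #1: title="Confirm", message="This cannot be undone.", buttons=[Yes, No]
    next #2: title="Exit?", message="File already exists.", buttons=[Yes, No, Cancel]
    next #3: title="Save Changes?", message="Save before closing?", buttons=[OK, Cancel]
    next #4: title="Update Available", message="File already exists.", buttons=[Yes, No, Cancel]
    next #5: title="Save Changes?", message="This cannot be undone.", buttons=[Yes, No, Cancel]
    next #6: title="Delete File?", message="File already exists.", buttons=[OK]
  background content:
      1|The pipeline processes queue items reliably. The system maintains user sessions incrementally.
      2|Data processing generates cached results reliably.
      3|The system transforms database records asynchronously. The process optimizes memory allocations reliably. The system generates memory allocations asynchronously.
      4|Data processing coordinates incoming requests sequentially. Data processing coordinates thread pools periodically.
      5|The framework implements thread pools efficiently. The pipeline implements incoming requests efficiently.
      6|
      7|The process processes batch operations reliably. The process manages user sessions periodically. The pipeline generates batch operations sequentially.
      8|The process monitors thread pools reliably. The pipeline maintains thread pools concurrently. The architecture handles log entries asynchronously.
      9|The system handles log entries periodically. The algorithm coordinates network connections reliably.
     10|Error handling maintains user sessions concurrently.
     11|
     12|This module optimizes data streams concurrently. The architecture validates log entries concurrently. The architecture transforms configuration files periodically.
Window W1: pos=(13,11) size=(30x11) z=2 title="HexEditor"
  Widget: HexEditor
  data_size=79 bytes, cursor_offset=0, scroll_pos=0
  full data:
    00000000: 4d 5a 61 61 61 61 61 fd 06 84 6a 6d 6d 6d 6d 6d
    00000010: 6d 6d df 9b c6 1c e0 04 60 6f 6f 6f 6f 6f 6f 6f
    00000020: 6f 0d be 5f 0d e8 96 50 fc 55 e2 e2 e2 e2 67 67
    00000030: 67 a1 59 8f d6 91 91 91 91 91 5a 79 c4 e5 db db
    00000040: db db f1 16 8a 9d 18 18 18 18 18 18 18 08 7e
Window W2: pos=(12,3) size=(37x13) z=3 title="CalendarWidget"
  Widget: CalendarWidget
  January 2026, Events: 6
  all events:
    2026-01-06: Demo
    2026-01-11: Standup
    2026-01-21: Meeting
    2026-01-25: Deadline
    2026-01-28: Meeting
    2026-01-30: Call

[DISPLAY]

                                                    
           ┏━━━━━━━━━━━━━━━━━━━━━━━━━━━━━┓          
       ┏━━━━━━━━━━━━━━━━━━━━━━━━━━━━━━━━━━━┓        
       ┃ CalendarWidget                    ┃        
       ┠───────────────────────────────────┨        
       ┃            January 2026           ┃        
       ┃Mo Tu We Th Fr Sa Su               ┃        
       ┃          1  2  3  4               ┃        
       ┃ 5  6*  7  8  9 10 11*             ┃        
       ┃12 13 14 15 16 17 18               ┃        
       ┃19 20 21* 22 23 24 25*             ┃        
       ┃26 27 28* 29 30* 31                ┃        
       ┃                                   ┃        
       ┃                                   ┃        
       ┗━━━━━━━━━━━━━━━━━━━━━━━━━━━━━━━━━━━┛        


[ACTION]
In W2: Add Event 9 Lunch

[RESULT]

                                                    
           ┏━━━━━━━━━━━━━━━━━━━━━━━━━━━━━┓          
       ┏━━━━━━━━━━━━━━━━━━━━━━━━━━━━━━━━━━━┓        
       ┃ CalendarWidget                    ┃        
       ┠───────────────────────────────────┨        
       ┃            January 2026           ┃        
       ┃Mo Tu We Th Fr Sa Su               ┃        
       ┃          1  2  3  4               ┃        
       ┃ 5  6*  7  8  9* 10 11*            ┃        
       ┃12 13 14 15 16 17 18               ┃        
       ┃19 20 21* 22 23 24 25*             ┃        
       ┃26 27 28* 29 30* 31                ┃        
       ┃                                   ┃        
       ┃                                   ┃        
       ┗━━━━━━━━━━━━━━━━━━━━━━━━━━━━━━━━━━━┛        


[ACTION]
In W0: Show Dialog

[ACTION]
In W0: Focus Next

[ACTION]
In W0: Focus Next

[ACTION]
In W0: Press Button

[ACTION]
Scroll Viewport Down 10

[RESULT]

       ┃          1  2  3  4               ┃        
       ┃ 5  6*  7  8  9* 10 11*            ┃        
       ┃12 13 14 15 16 17 18               ┃        
       ┃19 20 21* 22 23 24 25*             ┃        
       ┃26 27 28* 29 30* 31                ┃        
       ┃                                   ┃        
       ┃                                   ┃        
       ┗━━━━━━━━━━━━━━━━━━━━━━━━━━━━━━━━━━━┛        
        ┃00000020  6f 0d be 5f 0d e8 ┃ st┃          
        ┃00000030  67 a1 59 8f d6 91 ┃   ┃          
        ┃00000040  db db f1 16 8a 9d ┃   ┃          
        ┃                            ┃━━━┛          
        ┃                            ┃              
        ┗━━━━━━━━━━━━━━━━━━━━━━━━━━━━┛              
                                                    


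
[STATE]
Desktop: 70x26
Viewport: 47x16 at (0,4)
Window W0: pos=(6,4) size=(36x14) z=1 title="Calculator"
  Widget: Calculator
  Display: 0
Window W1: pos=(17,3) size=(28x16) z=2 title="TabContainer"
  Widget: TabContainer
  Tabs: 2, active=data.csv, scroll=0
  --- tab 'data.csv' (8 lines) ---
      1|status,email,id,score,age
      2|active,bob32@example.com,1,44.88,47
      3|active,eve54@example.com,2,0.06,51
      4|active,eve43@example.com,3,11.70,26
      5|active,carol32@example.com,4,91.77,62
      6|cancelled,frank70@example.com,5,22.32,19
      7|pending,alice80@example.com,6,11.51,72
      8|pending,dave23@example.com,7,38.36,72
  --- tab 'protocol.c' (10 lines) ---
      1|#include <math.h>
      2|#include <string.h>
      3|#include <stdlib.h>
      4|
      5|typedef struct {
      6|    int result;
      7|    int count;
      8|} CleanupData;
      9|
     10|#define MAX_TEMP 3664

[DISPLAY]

      ┏━━━━━━━━━━┃ TabContainer             ┃  
      ┃ Calculato┠──────────────────────────┨  
      ┠──────────┃[data.csv]│ protocol.c    ┃  
      ┃          ┃──────────────────────────┃  
      ┃┌───┬───┬─┃status,email,id,score,age ┃  
      ┃│ 7 │ 8 │ ┃active,bob32@example.com,1┃  
      ┃├───┼───┼─┃active,eve54@example.com,2┃  
      ┃│ 4 │ 5 │ ┃active,eve43@example.com,3┃  
      ┃├───┼───┼─┃active,carol32@example.com┃  
      ┃│ 1 │ 2 │ ┃cancelled,frank70@example.┃  
      ┃├───┼───┼─┃pending,alice80@example.co┃  
      ┃│ 0 │ . │ ┃pending,dave23@example.com┃  
      ┃└───┴───┴─┃                          ┃  
      ┗━━━━━━━━━━┃                          ┃  
                 ┗━━━━━━━━━━━━━━━━━━━━━━━━━━┛  
                                               


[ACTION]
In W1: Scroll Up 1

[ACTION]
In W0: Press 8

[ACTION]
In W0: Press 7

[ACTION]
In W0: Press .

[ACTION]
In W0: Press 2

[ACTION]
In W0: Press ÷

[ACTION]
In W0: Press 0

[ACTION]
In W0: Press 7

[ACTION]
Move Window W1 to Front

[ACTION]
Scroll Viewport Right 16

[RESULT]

━┃ TabContainer             ┃                  
o┠──────────────────────────┨                  
─┃[data.csv]│ protocol.c    ┃                  
 ┃──────────────────────────┃                  
─┃status,email,id,score,age ┃                  
 ┃active,bob32@example.com,1┃                  
─┃active,eve54@example.com,2┃                  
 ┃active,eve43@example.com,3┃                  
─┃active,carol32@example.com┃                  
 ┃cancelled,frank70@example.┃                  
─┃pending,alice80@example.co┃                  
 ┃pending,dave23@example.com┃                  
─┃                          ┃                  
━┃                          ┃                  
 ┗━━━━━━━━━━━━━━━━━━━━━━━━━━┛                  
                                               


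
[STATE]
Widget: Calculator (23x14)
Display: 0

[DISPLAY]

                      0
┌───┬───┬───┬───┐      
│ 7 │ 8 │ 9 │ ÷ │      
├───┼───┼───┼───┤      
│ 4 │ 5 │ 6 │ × │      
├───┼───┼───┼───┤      
│ 1 │ 2 │ 3 │ - │      
├───┼───┼───┼───┤      
│ 0 │ . │ = │ + │      
├───┼───┼───┼───┤      
│ C │ MC│ MR│ M+│      
└───┴───┴───┴───┘      
                       
                       


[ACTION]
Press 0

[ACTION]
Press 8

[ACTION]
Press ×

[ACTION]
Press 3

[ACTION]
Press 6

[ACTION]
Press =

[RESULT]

                    288
┌───┬───┬───┬───┐      
│ 7 │ 8 │ 9 │ ÷ │      
├───┼───┼───┼───┤      
│ 4 │ 5 │ 6 │ × │      
├───┼───┼───┼───┤      
│ 1 │ 2 │ 3 │ - │      
├───┼───┼───┼───┤      
│ 0 │ . │ = │ + │      
├───┼───┼───┼───┤      
│ C │ MC│ MR│ M+│      
└───┴───┴───┴───┘      
                       
                       


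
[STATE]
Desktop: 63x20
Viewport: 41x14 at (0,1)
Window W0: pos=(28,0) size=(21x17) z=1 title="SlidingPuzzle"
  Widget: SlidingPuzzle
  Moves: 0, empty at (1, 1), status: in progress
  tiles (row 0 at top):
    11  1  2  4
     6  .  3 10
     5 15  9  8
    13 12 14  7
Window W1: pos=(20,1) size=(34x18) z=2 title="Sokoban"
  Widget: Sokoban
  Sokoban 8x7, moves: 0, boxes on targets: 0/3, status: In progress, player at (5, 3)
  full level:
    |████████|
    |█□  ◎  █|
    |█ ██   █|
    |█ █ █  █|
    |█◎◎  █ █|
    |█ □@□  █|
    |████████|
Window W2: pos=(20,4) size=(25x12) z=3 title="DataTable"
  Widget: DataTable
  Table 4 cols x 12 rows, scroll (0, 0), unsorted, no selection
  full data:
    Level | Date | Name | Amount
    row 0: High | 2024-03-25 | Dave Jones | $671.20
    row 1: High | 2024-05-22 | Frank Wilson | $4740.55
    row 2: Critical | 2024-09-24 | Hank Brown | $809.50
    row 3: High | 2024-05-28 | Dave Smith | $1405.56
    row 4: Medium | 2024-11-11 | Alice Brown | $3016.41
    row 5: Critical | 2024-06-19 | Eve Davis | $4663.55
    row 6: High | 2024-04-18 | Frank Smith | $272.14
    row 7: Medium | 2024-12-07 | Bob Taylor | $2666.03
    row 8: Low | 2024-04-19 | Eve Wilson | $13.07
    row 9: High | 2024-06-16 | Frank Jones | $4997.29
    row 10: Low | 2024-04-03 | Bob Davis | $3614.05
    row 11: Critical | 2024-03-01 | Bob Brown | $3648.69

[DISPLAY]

                    ┏━━━━━━━━━━━━━━━━━━━━
                    ┃ Sokoban            
                    ┠────────────────────
                    ┏━━━━━━━━━━━━━━━━━━━━
                    ┃ DataTable          
                    ┠────────────────────
                    ┃Level   │Date      │
                    ┃────────┼──────────┼
                    ┃High    │2024-03-25│
                    ┃High    │2024-05-22│
                    ┃Critical│2024-09-24│
                    ┃High    │2024-05-28│
                    ┃Medium  │2024-11-11│
                    ┃Critical│2024-06-19│


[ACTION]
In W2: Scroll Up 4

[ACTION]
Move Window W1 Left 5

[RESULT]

               ┏━━━━━━━━━━━━━━━━━━━━━━━━━
               ┃ Sokoban                 
               ┠─────────────────────────
               ┃████┏━━━━━━━━━━━━━━━━━━━━
               ┃█□  ┃ DataTable          
               ┃█ ██┠────────────────────
               ┃█ █ ┃Level   │Date      │
               ┃█◎◎ ┃────────┼──────────┼
               ┃█ □@┃High    │2024-03-25│
               ┃████┃High    │2024-05-22│
               ┃Move┃Critical│2024-09-24│
               ┃    ┃High    │2024-05-28│
               ┃    ┃Medium  │2024-11-11│
               ┃    ┃Critical│2024-06-19│
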